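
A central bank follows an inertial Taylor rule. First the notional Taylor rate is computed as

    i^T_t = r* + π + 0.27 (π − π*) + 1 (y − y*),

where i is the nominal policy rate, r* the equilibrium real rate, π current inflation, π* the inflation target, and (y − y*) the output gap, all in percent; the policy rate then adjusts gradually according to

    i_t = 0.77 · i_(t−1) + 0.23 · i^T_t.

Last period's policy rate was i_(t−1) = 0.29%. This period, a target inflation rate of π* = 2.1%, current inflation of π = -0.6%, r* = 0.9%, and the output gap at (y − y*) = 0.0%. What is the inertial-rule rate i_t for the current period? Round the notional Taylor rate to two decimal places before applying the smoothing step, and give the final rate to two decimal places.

i^T_t = 0.9 + (-0.6) + 0.27 × (-0.6 − 2.1) + 1 × 0.0
   = 0.9 − 0.6 − 0.729 + 0 = -0.43
i_t = 0.77 × 0.29 + 0.23 × (-0.43) = 0.2233 − 0.0989 = 0.12

0.12%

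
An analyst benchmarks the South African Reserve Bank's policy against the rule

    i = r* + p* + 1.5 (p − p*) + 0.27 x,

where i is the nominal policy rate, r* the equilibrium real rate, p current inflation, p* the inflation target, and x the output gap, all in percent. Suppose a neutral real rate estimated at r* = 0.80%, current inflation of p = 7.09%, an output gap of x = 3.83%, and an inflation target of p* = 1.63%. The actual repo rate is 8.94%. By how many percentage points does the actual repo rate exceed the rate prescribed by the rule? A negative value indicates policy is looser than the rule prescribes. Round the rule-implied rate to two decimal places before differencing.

i = 0.80 + 1.63 + 1.5 × (7.09 − 1.63) + 0.27 × 3.83
   = 0.80 + 1.63 + 8.19 + 1.0341 = 11.65
Deviation = 8.94 − 11.65 = -2.71 pp.

-2.71 pp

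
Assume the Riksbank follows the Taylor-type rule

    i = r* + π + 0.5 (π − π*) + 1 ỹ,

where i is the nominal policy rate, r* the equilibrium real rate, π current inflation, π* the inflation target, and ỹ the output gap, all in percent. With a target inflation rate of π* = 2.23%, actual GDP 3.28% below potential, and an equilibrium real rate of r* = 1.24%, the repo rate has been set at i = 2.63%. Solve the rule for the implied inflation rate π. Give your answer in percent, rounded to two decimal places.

Output 3.28% below potential → ỹ = -3.28.
Collecting π: i = r* + (1 + 0.5) π − 0.5 π* + 1 ỹ
1.5 π = 2.63 − 1.24 + 0.5 × 2.23 − 1 × (-3.28) = 5.785
π = 5.785 / 1.5 = 3.86

3.86%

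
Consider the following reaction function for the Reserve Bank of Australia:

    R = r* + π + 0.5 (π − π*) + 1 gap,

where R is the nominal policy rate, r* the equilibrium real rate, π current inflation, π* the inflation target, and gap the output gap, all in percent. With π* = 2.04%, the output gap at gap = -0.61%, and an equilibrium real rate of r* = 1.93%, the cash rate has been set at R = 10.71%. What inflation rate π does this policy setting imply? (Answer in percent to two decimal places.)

Collecting π: R = r* + (1 + 0.5) π − 0.5 π* + 1 gap
1.5 π = 10.71 − 1.93 + 0.5 × 2.04 − 1 × (-0.61) = 10.41
π = 10.41 / 1.5 = 6.94

6.94%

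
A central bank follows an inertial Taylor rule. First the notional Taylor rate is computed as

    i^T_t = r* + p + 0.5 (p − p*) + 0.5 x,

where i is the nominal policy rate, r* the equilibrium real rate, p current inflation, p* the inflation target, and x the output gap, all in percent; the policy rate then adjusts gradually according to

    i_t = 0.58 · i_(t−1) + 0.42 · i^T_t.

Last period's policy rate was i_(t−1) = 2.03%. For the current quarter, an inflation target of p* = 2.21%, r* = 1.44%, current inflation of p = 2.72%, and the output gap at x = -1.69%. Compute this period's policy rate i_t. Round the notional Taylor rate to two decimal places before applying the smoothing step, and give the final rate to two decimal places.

2.68%

i^T_t = 1.44 + 2.72 + 0.5 × (2.72 − 2.21) + 0.5 × (-1.69)
   = 1.44 + 2.72 + 0.255 − 0.845 = 3.57
i_t = 0.58 × 2.03 + 0.42 × 3.57 = 1.1774 + 1.4994 = 2.68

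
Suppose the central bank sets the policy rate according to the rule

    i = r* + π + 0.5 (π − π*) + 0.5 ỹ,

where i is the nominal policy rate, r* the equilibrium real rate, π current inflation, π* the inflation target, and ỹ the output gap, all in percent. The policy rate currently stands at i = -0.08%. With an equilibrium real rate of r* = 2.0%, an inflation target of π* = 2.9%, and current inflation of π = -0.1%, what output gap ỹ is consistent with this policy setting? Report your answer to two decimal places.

0.5 ỹ = -0.08 − 2.0 − (-0.1) − 0.5 × ((-0.1) − 2.9) = -0.48
ỹ = -0.48 / 0.5 = -0.96

-0.96%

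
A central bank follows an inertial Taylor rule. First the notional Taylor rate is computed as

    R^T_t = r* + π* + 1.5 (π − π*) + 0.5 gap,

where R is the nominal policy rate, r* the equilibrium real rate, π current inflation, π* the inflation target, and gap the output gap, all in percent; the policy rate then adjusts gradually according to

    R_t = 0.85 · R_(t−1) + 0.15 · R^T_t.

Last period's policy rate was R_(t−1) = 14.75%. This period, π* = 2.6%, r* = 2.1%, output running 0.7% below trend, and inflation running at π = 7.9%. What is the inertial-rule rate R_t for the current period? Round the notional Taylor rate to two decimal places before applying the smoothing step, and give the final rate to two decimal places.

Output 0.7% below potential → gap = -0.7.
R^T_t = 2.1 + 2.6 + 1.5 × (7.9 − 2.6) + 0.5 × (-0.7)
   = 2.1 + 2.6 + 7.95 − 0.35 = 12.30
R_t = 0.85 × 14.75 + 0.15 × 12.30 = 12.5375 + 1.845 = 14.38

14.38%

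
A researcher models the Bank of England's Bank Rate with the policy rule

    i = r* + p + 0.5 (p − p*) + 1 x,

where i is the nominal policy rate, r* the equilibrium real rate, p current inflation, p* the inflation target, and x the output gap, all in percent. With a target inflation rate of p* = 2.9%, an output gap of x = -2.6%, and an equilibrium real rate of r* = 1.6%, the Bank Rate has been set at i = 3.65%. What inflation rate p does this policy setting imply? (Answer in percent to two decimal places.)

4.07%

Collecting p: i = r* + (1 + 0.5) p − 0.5 p* + 1 x
1.5 p = 3.65 − 1.6 + 0.5 × 2.9 − 1 × (-2.6) = 6.1
p = 6.1 / 1.5 = 4.07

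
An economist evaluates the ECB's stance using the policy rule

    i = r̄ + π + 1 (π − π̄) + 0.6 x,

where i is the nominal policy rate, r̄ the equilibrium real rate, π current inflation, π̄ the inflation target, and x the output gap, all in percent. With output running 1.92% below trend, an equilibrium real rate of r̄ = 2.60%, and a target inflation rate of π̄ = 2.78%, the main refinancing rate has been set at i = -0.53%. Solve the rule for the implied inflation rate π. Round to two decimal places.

Output 1.92% below potential → x = -1.92.
Collecting π: i = r̄ + (1 + 1) π − 1 π̄ + 0.6 x
2 π = -0.53 − 2.60 + 1 × 2.78 − 0.6 × (-1.92) = 0.802
π = 0.802 / 2 = 0.40

0.40%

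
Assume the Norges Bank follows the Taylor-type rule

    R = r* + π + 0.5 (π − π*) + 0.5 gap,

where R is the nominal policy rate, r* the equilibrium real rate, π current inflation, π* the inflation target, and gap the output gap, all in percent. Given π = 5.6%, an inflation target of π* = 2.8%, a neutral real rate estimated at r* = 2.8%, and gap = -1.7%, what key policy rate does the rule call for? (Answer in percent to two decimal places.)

R = 2.8 + 5.6 + 0.5 × (5.6 − 2.8) + 0.5 × (-1.7)
   = 2.8 + 5.6 + 1.4 − 0.85 = 8.95

8.95%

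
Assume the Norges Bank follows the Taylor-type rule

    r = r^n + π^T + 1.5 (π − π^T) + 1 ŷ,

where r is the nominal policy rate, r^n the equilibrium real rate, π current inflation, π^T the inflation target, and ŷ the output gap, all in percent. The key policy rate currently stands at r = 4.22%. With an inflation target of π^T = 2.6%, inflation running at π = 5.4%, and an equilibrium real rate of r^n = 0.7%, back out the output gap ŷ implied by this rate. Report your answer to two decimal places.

-3.28%

1 ŷ = 4.22 − 0.7 − 2.6 − 1.5 × (5.4 − 2.6) = -3.28
ŷ = -3.28 / 1 = -3.28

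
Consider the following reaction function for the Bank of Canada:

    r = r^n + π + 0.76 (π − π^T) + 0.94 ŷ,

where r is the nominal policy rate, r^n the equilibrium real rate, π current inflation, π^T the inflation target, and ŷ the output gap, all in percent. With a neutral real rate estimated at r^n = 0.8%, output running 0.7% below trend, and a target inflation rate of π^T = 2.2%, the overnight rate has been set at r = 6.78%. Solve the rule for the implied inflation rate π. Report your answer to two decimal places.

4.72%

Output 0.7% below potential → ŷ = -0.7.
Collecting π: r = r^n + (1 + 0.76) π − 0.76 π^T + 0.94 ŷ
1.76 π = 6.78 − 0.8 + 0.76 × 2.2 − 0.94 × (-0.7) = 8.31
π = 8.31 / 1.76 = 4.72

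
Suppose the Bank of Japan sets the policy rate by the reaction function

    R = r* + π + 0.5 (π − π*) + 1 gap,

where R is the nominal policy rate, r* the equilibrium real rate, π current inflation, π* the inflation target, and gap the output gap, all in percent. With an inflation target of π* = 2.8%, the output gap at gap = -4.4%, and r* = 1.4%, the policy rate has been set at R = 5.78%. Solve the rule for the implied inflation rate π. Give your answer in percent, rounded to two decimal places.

6.79%

Collecting π: R = r* + (1 + 0.5) π − 0.5 π* + 1 gap
1.5 π = 5.78 − 1.4 + 0.5 × 2.8 − 1 × (-4.4) = 10.18
π = 10.18 / 1.5 = 6.79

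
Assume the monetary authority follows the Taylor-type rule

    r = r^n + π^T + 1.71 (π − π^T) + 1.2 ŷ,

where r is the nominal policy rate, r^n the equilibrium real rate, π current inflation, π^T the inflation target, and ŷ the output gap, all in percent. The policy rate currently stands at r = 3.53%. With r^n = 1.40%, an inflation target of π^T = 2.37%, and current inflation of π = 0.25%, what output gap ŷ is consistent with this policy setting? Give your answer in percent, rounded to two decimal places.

1.2 ŷ = 3.53 − 1.40 − 2.37 − 1.71 × (0.25 − 2.37) = 3.3852
ŷ = 3.3852 / 1.2 = 2.82

2.82%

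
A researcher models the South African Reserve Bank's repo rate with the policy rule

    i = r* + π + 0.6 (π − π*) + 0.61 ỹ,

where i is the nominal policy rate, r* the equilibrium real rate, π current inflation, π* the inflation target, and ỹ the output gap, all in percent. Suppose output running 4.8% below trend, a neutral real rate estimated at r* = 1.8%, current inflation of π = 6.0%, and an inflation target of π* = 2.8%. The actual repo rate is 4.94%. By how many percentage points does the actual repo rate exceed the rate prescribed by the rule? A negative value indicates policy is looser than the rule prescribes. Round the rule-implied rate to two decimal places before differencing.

Output 4.8% below potential → ỹ = -4.8.
i = 1.8 + 6.0 + 0.6 × (6.0 − 2.8) + 0.61 × (-4.8)
   = 1.8 + 6 + 1.92 − 2.928 = 6.79
Deviation = 4.94 − 6.79 = -1.85 pp.

-1.85 pp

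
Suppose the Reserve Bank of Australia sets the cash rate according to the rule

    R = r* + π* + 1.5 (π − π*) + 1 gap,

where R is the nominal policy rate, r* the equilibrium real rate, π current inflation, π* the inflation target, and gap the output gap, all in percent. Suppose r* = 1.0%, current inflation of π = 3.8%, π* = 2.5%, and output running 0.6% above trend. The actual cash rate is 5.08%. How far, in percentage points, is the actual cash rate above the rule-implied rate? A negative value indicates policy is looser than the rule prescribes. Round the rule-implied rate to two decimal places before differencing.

Output 0.6% above potential → gap = 0.6.
R = 1.0 + 2.5 + 1.5 × (3.8 − 2.5) + 1 × 0.6
   = 1.0 + 2.5 + 1.95 + 0.6 = 6.05
Deviation = 5.08 − 6.05 = -0.97 pp.

-0.97 pp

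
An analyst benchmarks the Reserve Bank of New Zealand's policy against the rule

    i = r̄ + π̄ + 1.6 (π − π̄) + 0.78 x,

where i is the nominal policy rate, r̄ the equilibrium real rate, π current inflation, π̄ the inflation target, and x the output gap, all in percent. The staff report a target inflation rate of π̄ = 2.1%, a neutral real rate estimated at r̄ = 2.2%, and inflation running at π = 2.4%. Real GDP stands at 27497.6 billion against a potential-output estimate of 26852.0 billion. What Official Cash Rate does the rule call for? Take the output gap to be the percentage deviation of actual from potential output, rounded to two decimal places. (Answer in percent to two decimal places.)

6.65%

Output gap = 100 × (27497.6 − 26852.0) / 26852.0 = 2.40%.
i = 2.20 + 2.10 + 1.6 × (2.40 − 2.10) + 0.78 × 2.40
   = 2.20 + 2.1 + 0.48 + 1.872 = 6.65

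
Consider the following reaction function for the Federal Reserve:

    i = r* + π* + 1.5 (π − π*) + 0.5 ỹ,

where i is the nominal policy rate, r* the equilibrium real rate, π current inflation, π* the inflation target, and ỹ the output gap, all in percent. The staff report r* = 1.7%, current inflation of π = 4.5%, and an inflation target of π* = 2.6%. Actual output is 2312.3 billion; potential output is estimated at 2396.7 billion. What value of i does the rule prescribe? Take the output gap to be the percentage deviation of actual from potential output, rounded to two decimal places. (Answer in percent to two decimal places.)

5.39%

Output gap = 100 × (2312.3 − 2396.7) / 2396.7 = -3.52%.
i = 1.70 + 2.60 + 1.5 × (4.50 − 2.60) + 0.5 × (-3.52)
   = 1.70 + 2.6 + 2.85 − 1.76 = 5.39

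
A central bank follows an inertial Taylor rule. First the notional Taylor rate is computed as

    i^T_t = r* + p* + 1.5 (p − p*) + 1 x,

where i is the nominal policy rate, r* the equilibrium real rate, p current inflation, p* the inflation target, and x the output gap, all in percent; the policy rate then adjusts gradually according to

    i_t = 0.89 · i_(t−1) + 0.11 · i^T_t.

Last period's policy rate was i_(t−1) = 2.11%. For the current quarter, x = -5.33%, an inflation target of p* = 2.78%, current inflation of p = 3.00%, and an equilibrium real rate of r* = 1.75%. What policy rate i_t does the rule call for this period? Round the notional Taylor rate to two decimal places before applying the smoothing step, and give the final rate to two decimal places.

i^T_t = 1.75 + 2.78 + 1.5 × (3.00 − 2.78) + 1 × (-5.33)
   = 1.75 + 2.78 + 0.33 − 5.33 = -0.47
i_t = 0.89 × 2.11 + 0.11 × (-0.47) = 1.8779 − 0.0517 = 1.83

1.83%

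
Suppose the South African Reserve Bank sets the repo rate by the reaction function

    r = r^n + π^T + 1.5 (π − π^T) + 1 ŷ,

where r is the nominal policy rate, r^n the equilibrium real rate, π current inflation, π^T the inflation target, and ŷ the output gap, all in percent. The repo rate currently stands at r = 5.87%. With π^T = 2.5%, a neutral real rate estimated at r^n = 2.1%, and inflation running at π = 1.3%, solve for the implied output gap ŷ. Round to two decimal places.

1 ŷ = 5.87 − 2.1 − 2.5 − 1.5 × (1.3 − 2.5) = 3.07
ŷ = 3.07 / 1 = 3.07

3.07%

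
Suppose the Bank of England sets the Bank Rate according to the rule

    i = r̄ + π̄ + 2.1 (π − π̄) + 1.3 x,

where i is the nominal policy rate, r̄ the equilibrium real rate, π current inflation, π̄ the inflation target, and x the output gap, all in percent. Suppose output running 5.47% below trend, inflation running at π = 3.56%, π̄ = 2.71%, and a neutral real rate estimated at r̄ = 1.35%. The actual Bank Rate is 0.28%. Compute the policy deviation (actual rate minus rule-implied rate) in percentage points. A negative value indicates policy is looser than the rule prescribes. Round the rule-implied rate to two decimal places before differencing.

1.55 pp

Output 5.47% below potential → x = -5.47.
i = 1.35 + 2.71 + 2.1 × (3.56 − 2.71) + 1.3 × (-5.47)
   = 1.35 + 2.71 + 1.785 − 7.111 = -1.27
Deviation = 0.28 − (-1.27) = 1.55 pp.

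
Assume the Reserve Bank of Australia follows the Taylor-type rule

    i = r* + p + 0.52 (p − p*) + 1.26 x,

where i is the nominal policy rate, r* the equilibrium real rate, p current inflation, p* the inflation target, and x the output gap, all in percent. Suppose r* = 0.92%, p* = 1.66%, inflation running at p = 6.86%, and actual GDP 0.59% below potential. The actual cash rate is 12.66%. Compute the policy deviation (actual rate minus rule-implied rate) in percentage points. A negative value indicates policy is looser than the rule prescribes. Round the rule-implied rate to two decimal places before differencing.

Output 0.59% below potential → x = -0.59.
i = 0.92 + 6.86 + 0.52 × (6.86 − 1.66) + 1.26 × (-0.59)
   = 0.92 + 6.86 + 2.704 − 0.7434 = 9.74
Deviation = 12.66 − 9.74 = 2.92 pp.

2.92 pp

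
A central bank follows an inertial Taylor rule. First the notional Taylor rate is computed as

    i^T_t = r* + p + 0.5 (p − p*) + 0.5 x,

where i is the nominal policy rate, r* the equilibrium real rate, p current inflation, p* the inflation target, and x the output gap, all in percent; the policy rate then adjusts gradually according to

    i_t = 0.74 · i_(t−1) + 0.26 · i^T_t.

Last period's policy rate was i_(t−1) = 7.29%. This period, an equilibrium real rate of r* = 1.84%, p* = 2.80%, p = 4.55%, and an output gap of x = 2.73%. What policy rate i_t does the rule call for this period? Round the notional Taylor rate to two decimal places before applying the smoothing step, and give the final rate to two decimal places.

i^T_t = 1.84 + 4.55 + 0.5 × (4.55 − 2.80) + 0.5 × 2.73
   = 1.84 + 4.55 + 0.875 + 1.365 = 8.63
i_t = 0.74 × 7.29 + 0.26 × 8.63 = 5.3946 + 2.2438 = 7.64

7.64%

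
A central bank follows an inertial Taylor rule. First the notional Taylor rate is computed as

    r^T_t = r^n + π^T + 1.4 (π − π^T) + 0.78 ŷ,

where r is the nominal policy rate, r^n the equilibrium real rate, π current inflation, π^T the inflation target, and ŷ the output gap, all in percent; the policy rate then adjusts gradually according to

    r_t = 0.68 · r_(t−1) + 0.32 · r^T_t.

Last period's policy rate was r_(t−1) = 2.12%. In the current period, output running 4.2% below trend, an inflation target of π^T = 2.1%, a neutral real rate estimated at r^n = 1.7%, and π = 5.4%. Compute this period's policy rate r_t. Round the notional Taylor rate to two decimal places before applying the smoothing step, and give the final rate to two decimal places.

3.09%

Output 4.2% below potential → ŷ = -4.2.
r^T_t = 1.7 + 2.1 + 1.4 × (5.4 − 2.1) + 0.78 × (-4.2)
   = 1.7 + 2.1 + 4.62 − 3.276 = 5.14
r_t = 0.68 × 2.12 + 0.32 × 5.14 = 1.4416 + 1.6448 = 3.09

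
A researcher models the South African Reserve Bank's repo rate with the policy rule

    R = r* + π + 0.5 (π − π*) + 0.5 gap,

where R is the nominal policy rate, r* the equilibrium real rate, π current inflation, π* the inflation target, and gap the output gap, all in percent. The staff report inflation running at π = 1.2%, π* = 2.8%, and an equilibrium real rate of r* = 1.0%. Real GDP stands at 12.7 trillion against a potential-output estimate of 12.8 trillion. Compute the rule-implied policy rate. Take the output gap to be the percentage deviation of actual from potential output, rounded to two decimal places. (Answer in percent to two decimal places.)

1.01%

Output gap = 100 × (12.7 − 12.8) / 12.8 = -0.78%.
R = 1.00 + 1.20 + 0.5 × (1.20 − 2.80) + 0.5 × (-0.78)
   = 1.00 + 1.2 − 0.8 − 0.39 = 1.01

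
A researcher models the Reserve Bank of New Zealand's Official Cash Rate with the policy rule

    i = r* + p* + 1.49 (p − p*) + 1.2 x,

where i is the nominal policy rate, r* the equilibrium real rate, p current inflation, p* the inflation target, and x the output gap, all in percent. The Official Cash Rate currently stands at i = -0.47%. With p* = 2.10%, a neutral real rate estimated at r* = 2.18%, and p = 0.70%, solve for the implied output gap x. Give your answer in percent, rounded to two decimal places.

1.2 x = -0.47 − 2.18 − 2.10 − 1.49 × (0.70 − 2.10) = -2.664
x = -2.664 / 1.2 = -2.22

-2.22%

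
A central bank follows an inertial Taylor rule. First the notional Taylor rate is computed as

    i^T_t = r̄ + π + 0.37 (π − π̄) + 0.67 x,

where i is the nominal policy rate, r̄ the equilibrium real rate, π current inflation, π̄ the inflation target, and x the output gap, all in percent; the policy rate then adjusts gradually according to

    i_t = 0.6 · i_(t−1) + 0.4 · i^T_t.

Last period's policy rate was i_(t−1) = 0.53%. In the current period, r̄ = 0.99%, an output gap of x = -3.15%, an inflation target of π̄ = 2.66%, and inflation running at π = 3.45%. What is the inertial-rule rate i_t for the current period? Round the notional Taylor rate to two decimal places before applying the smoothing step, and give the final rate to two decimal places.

1.37%

i^T_t = 0.99 + 3.45 + 0.37 × (3.45 − 2.66) + 0.67 × (-3.15)
   = 0.99 + 3.45 + 0.2923 − 2.1105 = 2.62
i_t = 0.6 × 0.53 + 0.4 × 2.62 = 0.318 + 1.048 = 1.37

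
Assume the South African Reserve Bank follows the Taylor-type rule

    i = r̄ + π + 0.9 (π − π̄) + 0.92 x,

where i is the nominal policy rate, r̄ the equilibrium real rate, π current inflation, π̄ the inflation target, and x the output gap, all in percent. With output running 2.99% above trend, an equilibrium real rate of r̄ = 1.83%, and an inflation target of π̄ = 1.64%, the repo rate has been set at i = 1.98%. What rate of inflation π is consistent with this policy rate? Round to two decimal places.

Output 2.99% above potential → x = 2.99.
Collecting π: i = r̄ + (1 + 0.9) π − 0.9 π̄ + 0.92 x
1.9 π = 1.98 − 1.83 + 0.9 × 1.64 − 0.92 × 2.99 = -1.1248
π = -1.1248 / 1.9 = -0.59

-0.59%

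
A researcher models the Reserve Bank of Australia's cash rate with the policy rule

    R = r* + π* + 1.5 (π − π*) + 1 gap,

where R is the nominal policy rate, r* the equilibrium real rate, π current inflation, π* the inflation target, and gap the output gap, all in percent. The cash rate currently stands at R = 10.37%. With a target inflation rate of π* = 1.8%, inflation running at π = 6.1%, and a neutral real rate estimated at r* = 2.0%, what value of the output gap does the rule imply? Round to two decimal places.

1 gap = 10.37 − 2.0 − 1.8 − 1.5 × (6.1 − 1.8) = 0.12
gap = 0.12 / 1 = 0.12

0.12%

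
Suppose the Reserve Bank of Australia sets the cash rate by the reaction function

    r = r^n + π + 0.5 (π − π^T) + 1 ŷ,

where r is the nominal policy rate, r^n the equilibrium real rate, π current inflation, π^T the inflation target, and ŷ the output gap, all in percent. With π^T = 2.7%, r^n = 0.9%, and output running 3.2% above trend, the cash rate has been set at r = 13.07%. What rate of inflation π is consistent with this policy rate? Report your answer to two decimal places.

Output 3.2% above potential → ŷ = 3.2.
Collecting π: r = r^n + (1 + 0.5) π − 0.5 π^T + 1 ŷ
1.5 π = 13.07 − 0.9 + 0.5 × 2.7 − 1 × 3.2 = 10.32
π = 10.32 / 1.5 = 6.88

6.88%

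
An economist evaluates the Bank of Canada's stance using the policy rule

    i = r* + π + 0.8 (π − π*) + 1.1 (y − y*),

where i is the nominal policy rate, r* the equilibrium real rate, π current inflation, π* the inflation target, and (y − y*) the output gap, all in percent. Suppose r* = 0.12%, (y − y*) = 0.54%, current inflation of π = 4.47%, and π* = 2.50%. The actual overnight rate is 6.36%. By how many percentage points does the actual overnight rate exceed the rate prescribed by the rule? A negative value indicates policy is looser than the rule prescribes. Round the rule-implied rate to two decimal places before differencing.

i = 0.12 + 4.47 + 0.8 × (4.47 − 2.50) + 1.1 × 0.54
   = 0.12 + 4.47 + 1.576 + 0.594 = 6.76
Deviation = 6.36 − 6.76 = -0.40 pp.

-0.40 pp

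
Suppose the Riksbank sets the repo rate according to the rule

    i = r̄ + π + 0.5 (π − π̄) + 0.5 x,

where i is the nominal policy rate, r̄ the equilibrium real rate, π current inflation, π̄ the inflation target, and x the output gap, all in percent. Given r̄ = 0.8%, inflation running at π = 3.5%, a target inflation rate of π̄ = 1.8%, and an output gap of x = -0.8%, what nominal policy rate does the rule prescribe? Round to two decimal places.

4.75%

i = 0.8 + 3.5 + 0.5 × (3.5 − 1.8) + 0.5 × (-0.8)
   = 0.8 + 3.5 + 0.85 − 0.4 = 4.75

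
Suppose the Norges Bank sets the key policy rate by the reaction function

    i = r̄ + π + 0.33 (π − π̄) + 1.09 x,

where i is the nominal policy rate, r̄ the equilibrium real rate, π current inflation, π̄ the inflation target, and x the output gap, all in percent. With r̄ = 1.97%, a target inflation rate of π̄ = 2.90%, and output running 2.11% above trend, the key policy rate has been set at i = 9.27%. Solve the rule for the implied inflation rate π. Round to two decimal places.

4.48%

Output 2.11% above potential → x = 2.11.
Collecting π: i = r̄ + (1 + 0.33) π − 0.33 π̄ + 1.09 x
1.33 π = 9.27 − 1.97 + 0.33 × 2.90 − 1.09 × 2.11 = 5.9571
π = 5.9571 / 1.33 = 4.48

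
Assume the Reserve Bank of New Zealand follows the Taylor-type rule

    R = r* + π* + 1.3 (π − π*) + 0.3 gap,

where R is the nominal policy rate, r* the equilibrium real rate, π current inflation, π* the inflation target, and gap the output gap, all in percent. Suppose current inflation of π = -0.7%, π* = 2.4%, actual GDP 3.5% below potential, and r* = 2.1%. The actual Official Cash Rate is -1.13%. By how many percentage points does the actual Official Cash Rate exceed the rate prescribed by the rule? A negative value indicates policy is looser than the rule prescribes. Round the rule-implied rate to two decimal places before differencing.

Output 3.5% below potential → gap = -3.5.
R = 2.1 + 2.4 + 1.3 × (-0.7 − 2.4) + 0.3 × (-3.5)
   = 2.1 + 2.4 − 4.03 − 1.05 = -0.58
Deviation = -1.13 − (-0.58) = -0.55 pp.

-0.55 pp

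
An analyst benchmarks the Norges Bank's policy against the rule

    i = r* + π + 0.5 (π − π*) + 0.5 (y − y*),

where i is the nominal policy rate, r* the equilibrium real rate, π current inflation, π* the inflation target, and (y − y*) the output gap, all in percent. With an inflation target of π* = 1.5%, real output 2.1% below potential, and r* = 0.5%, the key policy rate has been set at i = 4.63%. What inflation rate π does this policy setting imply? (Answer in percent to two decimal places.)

Output 2.1% below potential → (y − y*) = -2.1.
Collecting π: i = r* + (1 + 0.5) π − 0.5 π* + 0.5 (y − y*)
1.5 π = 4.63 − 0.5 + 0.5 × 1.5 − 0.5 × (-2.1) = 5.93
π = 5.93 / 1.5 = 3.95

3.95%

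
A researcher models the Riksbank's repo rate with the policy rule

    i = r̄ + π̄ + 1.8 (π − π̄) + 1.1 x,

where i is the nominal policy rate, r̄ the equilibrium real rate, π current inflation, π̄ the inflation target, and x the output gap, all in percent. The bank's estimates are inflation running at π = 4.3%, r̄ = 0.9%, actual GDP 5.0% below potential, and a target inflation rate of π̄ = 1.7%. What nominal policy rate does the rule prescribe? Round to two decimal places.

1.78%

Output 5.0% below potential → x = -5.0.
i = 0.9 + 1.7 + 1.8 × (4.3 − 1.7) + 1.1 × (-5.0)
   = 0.9 + 1.7 + 4.68 − 5.5 = 1.78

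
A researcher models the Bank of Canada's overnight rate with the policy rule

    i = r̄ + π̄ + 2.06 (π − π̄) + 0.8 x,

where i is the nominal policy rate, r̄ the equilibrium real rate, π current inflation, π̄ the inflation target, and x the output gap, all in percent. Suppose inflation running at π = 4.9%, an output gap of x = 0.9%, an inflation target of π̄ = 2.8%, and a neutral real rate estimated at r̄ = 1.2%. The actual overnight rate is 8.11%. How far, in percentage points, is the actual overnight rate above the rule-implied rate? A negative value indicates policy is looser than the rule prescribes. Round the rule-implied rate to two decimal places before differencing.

-0.94 pp

i = 1.2 + 2.8 + 2.06 × (4.9 − 2.8) + 0.8 × 0.9
   = 1.2 + 2.8 + 4.326 + 0.72 = 9.05
Deviation = 8.11 − 9.05 = -0.94 pp.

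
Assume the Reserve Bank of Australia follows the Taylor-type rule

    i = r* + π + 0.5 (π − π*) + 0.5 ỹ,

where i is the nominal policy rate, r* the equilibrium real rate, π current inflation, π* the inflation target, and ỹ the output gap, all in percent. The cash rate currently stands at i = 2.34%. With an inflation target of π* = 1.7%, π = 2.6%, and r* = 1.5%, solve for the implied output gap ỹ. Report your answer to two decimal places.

0.5 ỹ = 2.34 − 1.5 − 2.6 − 0.5 × (2.6 − 1.7) = -2.21
ỹ = -2.21 / 0.5 = -4.42

-4.42%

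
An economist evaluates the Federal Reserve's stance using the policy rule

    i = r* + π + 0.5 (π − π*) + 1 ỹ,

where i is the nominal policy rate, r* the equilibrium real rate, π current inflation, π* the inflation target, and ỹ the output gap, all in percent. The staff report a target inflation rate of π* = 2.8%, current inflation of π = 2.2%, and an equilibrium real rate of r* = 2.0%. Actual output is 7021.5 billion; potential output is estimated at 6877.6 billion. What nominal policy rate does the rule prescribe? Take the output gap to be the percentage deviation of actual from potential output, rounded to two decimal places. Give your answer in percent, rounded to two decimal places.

Output gap = 100 × (7021.5 − 6877.6) / 6877.6 = 2.09%.
i = 2.00 + 2.20 + 0.5 × (2.20 − 2.80) + 1 × 2.09
   = 2.00 + 2.2 − 0.3 + 2.09 = 5.99

5.99%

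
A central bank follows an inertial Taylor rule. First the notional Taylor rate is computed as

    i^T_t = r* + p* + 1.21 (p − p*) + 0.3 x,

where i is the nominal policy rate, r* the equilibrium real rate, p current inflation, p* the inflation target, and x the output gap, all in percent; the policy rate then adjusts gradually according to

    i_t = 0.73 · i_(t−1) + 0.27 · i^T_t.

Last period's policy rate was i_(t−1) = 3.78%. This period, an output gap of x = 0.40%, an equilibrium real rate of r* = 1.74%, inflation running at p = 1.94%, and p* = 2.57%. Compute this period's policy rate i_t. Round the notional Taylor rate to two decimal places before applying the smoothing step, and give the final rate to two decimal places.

3.75%

i^T_t = 1.74 + 2.57 + 1.21 × (1.94 − 2.57) + 0.3 × 0.40
   = 1.74 + 2.57 − 0.7623 + 0.12 = 3.67
i_t = 0.73 × 3.78 + 0.27 × 3.67 = 2.7594 + 0.9909 = 3.75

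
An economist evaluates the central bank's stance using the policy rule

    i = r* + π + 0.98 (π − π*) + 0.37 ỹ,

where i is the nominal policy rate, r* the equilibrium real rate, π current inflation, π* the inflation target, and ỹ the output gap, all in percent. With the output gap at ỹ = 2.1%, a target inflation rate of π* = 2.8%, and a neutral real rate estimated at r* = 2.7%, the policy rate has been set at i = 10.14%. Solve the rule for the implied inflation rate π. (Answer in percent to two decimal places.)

Collecting π: i = r* + (1 + 0.98) π − 0.98 π* + 0.37 ỹ
1.98 π = 10.14 − 2.7 + 0.98 × 2.8 − 0.37 × 2.1 = 9.407
π = 9.407 / 1.98 = 4.75

4.75%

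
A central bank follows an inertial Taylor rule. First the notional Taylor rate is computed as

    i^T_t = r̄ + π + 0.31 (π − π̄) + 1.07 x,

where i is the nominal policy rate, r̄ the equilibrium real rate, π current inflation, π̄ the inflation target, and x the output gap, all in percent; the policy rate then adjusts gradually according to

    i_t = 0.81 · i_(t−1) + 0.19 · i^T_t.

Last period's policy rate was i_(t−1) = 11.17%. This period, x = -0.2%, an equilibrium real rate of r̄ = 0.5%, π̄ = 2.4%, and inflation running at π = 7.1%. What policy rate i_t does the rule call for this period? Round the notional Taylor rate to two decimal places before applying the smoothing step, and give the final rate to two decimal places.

10.73%

i^T_t = 0.5 + 7.1 + 0.31 × (7.1 − 2.4) + 1.07 × (-0.2)
   = 0.5 + 7.1 + 1.457 − 0.214 = 8.84
i_t = 0.81 × 11.17 + 0.19 × 8.84 = 9.0477 + 1.6796 = 10.73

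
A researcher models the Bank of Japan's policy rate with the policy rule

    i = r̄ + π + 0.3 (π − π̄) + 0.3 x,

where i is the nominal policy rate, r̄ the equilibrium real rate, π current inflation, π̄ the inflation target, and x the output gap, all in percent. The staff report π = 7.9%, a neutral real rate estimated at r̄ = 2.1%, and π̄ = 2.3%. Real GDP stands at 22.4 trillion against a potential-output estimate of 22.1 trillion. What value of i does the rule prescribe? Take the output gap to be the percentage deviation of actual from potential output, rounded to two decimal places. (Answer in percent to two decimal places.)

12.09%

Output gap = 100 × (22.4 − 22.1) / 22.1 = 1.36%.
i = 2.10 + 7.90 + 0.3 × (7.90 − 2.30) + 0.3 × 1.36
   = 2.10 + 7.9 + 1.68 + 0.408 = 12.09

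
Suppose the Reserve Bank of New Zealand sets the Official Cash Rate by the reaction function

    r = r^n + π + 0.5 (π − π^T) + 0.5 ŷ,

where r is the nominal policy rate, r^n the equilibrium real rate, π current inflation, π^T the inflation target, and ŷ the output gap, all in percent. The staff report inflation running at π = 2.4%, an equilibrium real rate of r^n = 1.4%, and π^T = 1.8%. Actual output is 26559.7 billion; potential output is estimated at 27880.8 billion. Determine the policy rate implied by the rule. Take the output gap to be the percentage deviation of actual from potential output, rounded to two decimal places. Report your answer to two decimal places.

1.73%

Output gap = 100 × (26559.7 − 27880.8) / 27880.8 = -4.74%.
r = 1.40 + 2.40 + 0.5 × (2.40 − 1.80) + 0.5 × (-4.74)
   = 1.40 + 2.4 + 0.3 − 2.37 = 1.73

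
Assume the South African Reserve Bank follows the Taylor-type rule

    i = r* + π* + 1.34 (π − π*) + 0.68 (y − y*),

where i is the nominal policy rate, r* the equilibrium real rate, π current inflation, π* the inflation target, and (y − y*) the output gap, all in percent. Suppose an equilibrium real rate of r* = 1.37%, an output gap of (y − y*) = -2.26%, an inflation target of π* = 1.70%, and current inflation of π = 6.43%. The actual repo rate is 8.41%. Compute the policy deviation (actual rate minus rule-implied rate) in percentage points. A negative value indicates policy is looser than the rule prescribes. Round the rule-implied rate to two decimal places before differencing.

i = 1.37 + 1.70 + 1.34 × (6.43 − 1.70) + 0.68 × (-2.26)
   = 1.37 + 1.7 + 6.3382 − 1.5368 = 7.87
Deviation = 8.41 − 7.87 = 0.54 pp.

0.54 pp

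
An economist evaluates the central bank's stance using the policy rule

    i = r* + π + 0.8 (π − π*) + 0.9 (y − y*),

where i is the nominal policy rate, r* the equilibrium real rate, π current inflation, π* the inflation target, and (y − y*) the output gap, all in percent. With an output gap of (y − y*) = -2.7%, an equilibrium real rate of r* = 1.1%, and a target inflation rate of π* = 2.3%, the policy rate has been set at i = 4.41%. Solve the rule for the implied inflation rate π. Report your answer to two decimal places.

4.21%

Collecting π: i = r* + (1 + 0.8) π − 0.8 π* + 0.9 (y − y*)
1.8 π = 4.41 − 1.1 + 0.8 × 2.3 − 0.9 × (-2.7) = 7.58
π = 7.58 / 1.8 = 4.21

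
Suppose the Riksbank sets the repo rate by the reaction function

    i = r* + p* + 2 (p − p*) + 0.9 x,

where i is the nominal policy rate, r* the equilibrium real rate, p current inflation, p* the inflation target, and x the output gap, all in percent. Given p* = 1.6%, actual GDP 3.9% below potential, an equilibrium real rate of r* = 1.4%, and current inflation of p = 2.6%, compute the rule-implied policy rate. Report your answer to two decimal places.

1.49%

Output 3.9% below potential → x = -3.9.
i = 1.4 + 1.6 + 2 × (2.6 − 1.6) + 0.9 × (-3.9)
   = 1.4 + 1.6 + 2 − 3.51 = 1.49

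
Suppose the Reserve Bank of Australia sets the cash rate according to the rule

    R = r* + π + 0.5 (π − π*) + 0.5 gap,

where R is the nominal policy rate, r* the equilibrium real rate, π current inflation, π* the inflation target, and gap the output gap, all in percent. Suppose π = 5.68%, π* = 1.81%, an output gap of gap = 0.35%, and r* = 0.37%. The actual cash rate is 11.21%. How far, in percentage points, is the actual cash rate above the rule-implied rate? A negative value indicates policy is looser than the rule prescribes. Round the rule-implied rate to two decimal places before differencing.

R = 0.37 + 5.68 + 0.5 × (5.68 − 1.81) + 0.5 × 0.35
   = 0.37 + 5.68 + 1.935 + 0.175 = 8.16
Deviation = 11.21 − 8.16 = 3.05 pp.

3.05 pp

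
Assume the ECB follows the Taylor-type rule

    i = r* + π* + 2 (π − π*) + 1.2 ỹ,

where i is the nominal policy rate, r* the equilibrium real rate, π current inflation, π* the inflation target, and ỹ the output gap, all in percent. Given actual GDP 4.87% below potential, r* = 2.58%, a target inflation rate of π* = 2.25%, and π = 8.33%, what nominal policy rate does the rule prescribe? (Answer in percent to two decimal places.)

Output 4.87% below potential → ỹ = -4.87.
i = 2.58 + 2.25 + 2 × (8.33 − 2.25) + 1.2 × (-4.87)
   = 2.58 + 2.25 + 12.16 − 5.844 = 11.15

11.15%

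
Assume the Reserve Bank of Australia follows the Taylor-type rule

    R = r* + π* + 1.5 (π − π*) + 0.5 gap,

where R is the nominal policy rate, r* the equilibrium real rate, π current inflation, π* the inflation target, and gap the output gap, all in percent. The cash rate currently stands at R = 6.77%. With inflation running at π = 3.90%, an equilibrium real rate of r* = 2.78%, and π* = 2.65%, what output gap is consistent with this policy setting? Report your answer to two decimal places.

0.5 gap = 6.77 − 2.78 − 2.65 − 1.5 × (3.90 − 2.65) = -0.535
gap = -0.535 / 0.5 = -1.07

-1.07%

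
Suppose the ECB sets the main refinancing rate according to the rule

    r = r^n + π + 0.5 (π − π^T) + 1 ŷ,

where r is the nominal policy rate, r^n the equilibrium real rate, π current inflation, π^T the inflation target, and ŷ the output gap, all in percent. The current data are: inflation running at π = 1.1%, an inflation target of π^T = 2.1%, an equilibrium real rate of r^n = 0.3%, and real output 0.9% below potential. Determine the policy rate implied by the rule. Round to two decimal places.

Output 0.9% below potential → ŷ = -0.9.
r = 0.3 + 1.1 + 0.5 × (1.1 − 2.1) + 1 × (-0.9)
   = 0.3 + 1.1 − 0.5 − 0.9 = 0.00

0.00%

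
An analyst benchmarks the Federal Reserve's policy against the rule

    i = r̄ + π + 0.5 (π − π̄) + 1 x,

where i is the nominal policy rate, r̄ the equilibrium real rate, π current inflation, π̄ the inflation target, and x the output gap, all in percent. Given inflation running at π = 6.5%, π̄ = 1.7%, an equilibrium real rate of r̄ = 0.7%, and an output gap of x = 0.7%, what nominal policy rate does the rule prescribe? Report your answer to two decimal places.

i = 0.7 + 6.5 + 0.5 × (6.5 − 1.7) + 1 × 0.7
   = 0.7 + 6.5 + 2.4 + 0.7 = 10.30

10.30%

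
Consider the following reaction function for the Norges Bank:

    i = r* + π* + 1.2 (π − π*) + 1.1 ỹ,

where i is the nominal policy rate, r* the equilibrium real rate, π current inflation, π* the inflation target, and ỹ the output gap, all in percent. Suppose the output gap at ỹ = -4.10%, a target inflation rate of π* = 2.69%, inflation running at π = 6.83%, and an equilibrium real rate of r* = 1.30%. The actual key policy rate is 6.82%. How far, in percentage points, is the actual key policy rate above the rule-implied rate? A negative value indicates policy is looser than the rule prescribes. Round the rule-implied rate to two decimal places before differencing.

i = 1.30 + 2.69 + 1.2 × (6.83 − 2.69) + 1.1 × (-4.10)
   = 1.30 + 2.69 + 4.968 − 4.51 = 4.45
Deviation = 6.82 − 4.45 = 2.37 pp.

2.37 pp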